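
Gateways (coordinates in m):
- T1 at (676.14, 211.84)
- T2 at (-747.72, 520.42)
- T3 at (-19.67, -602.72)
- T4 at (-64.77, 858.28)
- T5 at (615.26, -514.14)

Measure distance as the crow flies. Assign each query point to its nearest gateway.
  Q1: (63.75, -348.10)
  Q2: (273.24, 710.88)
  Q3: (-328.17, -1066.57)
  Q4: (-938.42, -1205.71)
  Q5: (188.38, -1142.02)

Q1 at (63.75, -348.10):
  T1: √((612.39)² + (559.94)²) = √(375021.5121 + 313532.8036) = 829.79 m
  T2: √((-811.47)² + (868.52)²) = √(658483.5609 + 754326.9904) = 1188.62 m
  T3: √((-83.42)² + (-254.62)²) = √(6958.8964 + 64831.3444) = 267.94 m
  T4: √((-128.52)² + (1206.38)²) = √(16517.3904 + 1455352.7044) = 1213.21 m
  T5: √((551.51)² + (-166.04)²) = √(304163.2801 + 27569.2816) = 575.96 m
  → nearest: T3 (267.94 m)
Q2 at (273.24, 710.88):
  T1: √((402.90)² + (-499.04)²) = √(162328.4100 + 249040.9216) = 641.38 m
  T2: √((-1020.96)² + (-190.46)²) = √(1042359.3216 + 36275.0116) = 1038.57 m
  T3: √((-292.91)² + (-1313.60)²) = √(85796.2681 + 1725544.9600) = 1345.86 m
  T4: √((-338.01)² + (147.40)²) = √(114250.7601 + 21726.7600) = 368.75 m
  T5: √((342.02)² + (-1225.02)²) = √(116977.6804 + 1500674.0004) = 1271.87 m
  → nearest: T4 (368.75 m)
Q3 at (-328.17, -1066.57):
  T1: √((1004.31)² + (1278.41)²) = √(1008638.5761 + 1634332.1281) = 1625.72 m
  T2: √((-419.55)² + (1586.99)²) = √(176022.2025 + 2518537.2601) = 1641.51 m
  T3: √((308.50)² + (463.85)²) = √(95172.2500 + 215156.8225) = 557.07 m
  T4: √((263.40)² + (1924.85)²) = √(69379.5600 + 3705047.5225) = 1942.79 m
  T5: √((943.43)² + (552.43)²) = √(890060.1649 + 305178.9049) = 1093.27 m
  → nearest: T3 (557.07 m)
Q4 at (-938.42, -1205.71):
  T1: √((1614.56)² + (1417.55)²) = √(2606803.9936 + 2009448.0025) = 2148.55 m
  T2: √((190.70)² + (1726.13)²) = √(36366.4900 + 2979524.7769) = 1736.63 m
  T3: √((918.75)² + (602.99)²) = √(844101.5625 + 363596.9401) = 1098.95 m
  T4: √((873.65)² + (2063.99)²) = √(763264.3225 + 4260054.7201) = 2241.28 m
  T5: √((1553.68)² + (691.57)²) = √(2413921.5424 + 478269.0649) = 1700.64 m
  → nearest: T3 (1098.95 m)
Q5 at (188.38, -1142.02):
  T1: √((487.76)² + (1353.86)²) = √(237909.8176 + 1832936.8996) = 1439.04 m
  T2: √((-936.10)² + (1662.44)²) = √(876283.2100 + 2763706.7536) = 1907.88 m
  T3: √((-208.05)² + (539.30)²) = √(43284.8025 + 290844.4900) = 578.04 m
  T4: √((-253.15)² + (2000.30)²) = √(64084.9225 + 4001200.0900) = 2016.26 m
  T5: √((426.88)² + (627.88)²) = √(182226.5344 + 394233.2944) = 759.25 m
  → nearest: T3 (578.04 m)

Q1→T3; Q2→T4; Q3→T3; Q4→T3; Q5→T3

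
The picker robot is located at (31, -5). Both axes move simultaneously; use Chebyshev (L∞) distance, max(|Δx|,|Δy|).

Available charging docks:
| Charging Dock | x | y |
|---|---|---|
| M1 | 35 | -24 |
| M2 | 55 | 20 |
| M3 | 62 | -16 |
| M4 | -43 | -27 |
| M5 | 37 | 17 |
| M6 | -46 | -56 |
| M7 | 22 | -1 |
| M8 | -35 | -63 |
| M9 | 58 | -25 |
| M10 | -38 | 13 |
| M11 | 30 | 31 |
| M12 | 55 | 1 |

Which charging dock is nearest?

M7

Distances from (31, -5):
M1: max(|4|, |-19|) = 19
M2: max(|24|, |25|) = 25
M3: max(|31|, |-11|) = 31
M4: max(|-74|, |-22|) = 74
M5: max(|6|, |22|) = 22
M6: max(|-77|, |-51|) = 77
M7: max(|-9|, |4|) = 9
M8: max(|-66|, |-58|) = 66
M9: max(|27|, |-20|) = 27
M10: max(|-69|, |18|) = 69
M11: max(|-1|, |36|) = 36
M12: max(|24|, |6|) = 24
Minimum: M7 at 9.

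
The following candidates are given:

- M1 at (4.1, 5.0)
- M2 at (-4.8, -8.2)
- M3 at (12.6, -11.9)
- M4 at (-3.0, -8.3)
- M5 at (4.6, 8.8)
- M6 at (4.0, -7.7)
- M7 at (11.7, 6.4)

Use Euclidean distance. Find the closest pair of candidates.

M2 and M4

Pairwise distances:
M1–M2: 15.9
M1–M3: 18.9
M1–M4: 15.1
M1–M5: 3.8
M1–M6: 12.7
M1–M7: 7.7
M2–M3: 17.8
M2–M4: 1.8
M2–M5: 19.4
M2–M6: 8.8
M2–M7: 22.0
M3–M4: 16.0
M3–M5: 22.2
M3–M6: 9.6
M3–M7: 18.3
M4–M5: 18.7
M4–M6: 7.0
M4–M7: 20.8
M5–M6: 16.5
M5–M7: 7.5
M6–M7: 16.1
Closest pair: M2–M4 at 1.8.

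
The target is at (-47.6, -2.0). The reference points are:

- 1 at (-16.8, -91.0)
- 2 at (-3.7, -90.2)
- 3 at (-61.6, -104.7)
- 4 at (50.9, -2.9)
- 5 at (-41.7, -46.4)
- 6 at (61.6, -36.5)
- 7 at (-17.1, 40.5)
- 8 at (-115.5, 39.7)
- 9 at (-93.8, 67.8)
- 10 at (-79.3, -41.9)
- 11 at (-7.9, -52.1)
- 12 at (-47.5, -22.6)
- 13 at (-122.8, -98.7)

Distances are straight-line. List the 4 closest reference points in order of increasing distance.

12, 5, 10, 7

Distances from (-47.6, -2.0):
1: √((30.8)² + (-89.0)²) = √(948.6400 + 7921.0000) = 94.18
2: √((43.9)² + (-88.2)²) = √(1927.2100 + 7779.2400) = 98.52
3: √((-14.0)² + (-102.7)²) = √(196.0000 + 10547.2900) = 103.65
4: √((98.5)² + (-0.9)²) = √(9702.2500 + 0.8100) = 98.50
5: √((5.9)² + (-44.4)²) = √(34.8100 + 1971.3600) = 44.79
6: √((109.2)² + (-34.5)²) = √(11924.6400 + 1190.2500) = 114.52
7: √((30.5)² + (42.5)²) = √(930.2500 + 1806.2500) = 52.31
8: √((-67.9)² + (41.7)²) = √(4610.4100 + 1738.8900) = 79.68
9: √((-46.2)² + (69.8)²) = √(2134.4400 + 4872.0400) = 83.70
10: √((-31.7)² + (-39.9)²) = √(1004.8900 + 1592.0100) = 50.96
11: √((39.7)² + (-50.1)²) = √(1576.0900 + 2510.0100) = 63.92
12: √((0.1)² + (-20.6)²) = √(0.0100 + 424.3600) = 20.60
13: √((-75.2)² + (-96.7)²) = √(5655.0400 + 9350.8900) = 122.50
Sorted: 12 (20.60) < 5 (44.79) < 10 (50.96) < 7 (52.31) < 11 (63.92) < 8 (79.68) < …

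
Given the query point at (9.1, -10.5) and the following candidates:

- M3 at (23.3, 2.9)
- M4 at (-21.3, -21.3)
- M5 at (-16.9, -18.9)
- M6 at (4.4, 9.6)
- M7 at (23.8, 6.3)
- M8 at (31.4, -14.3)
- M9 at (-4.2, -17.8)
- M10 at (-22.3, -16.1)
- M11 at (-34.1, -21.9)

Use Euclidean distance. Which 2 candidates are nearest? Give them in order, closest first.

Distances from (9.1, -10.5):
M3: √((14.2)² + (13.4)²) = √(201.640 + 179.560) = 19.5
M4: √((-30.4)² + (-10.8)²) = √(924.160 + 116.640) = 32.3
M5: √((-26.0)² + (-8.4)²) = √(676.000 + 70.560) = 27.3
M6: √((-4.7)² + (20.1)²) = √(22.090 + 404.010) = 20.6
M7: √((14.7)² + (16.8)²) = √(216.090 + 282.240) = 22.3
M8: √((22.3)² + (-3.8)²) = √(497.290 + 14.440) = 22.6
M9: √((-13.3)² + (-7.3)²) = √(176.890 + 53.290) = 15.2
M10: √((-31.4)² + (-5.6)²) = √(985.960 + 31.360) = 31.9
M11: √((-43.2)² + (-11.4)²) = √(1866.240 + 129.960) = 44.7
Sorted: M9 (15.2) < M3 (19.5) < M6 (20.6) < M7 (22.3) < …

M9, M3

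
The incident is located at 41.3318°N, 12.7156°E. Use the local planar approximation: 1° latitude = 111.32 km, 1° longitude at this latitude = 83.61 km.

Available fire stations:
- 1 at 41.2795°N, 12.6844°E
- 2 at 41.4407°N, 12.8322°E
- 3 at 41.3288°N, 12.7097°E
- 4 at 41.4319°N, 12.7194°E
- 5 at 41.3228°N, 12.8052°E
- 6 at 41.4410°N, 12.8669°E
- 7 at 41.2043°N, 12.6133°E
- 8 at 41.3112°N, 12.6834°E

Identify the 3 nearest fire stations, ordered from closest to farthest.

3, 8, 1

Distances from 41.3318°N, 12.7156°E:
1: 6.3797 km
2: 15.5564 km
3: 0.5957 km
4: 11.1477 km
5: 7.5582 km
6: 17.5442 km
7: 16.5713 km
8: 3.5365 km
Sorted: 3 (0.5957 km) < 8 (3.5365 km) < 1 (6.3797 km) < 5 (7.5582 km) < 4 (11.1477 km) < …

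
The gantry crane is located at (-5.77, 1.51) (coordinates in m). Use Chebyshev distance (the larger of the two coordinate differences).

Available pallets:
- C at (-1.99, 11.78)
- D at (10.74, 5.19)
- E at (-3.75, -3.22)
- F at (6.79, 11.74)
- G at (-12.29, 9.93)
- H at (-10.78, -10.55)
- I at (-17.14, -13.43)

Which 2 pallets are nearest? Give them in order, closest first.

Distances from (-5.77, 1.51):
C: max(|3.78|, |10.27|) = 10.27 m
D: max(|16.51|, |3.68|) = 16.51 m
E: max(|2.02|, |-4.73|) = 4.73 m
F: max(|12.56|, |10.23|) = 12.56 m
G: max(|-6.52|, |8.42|) = 8.42 m
H: max(|-5.01|, |-12.06|) = 12.06 m
I: max(|-11.37|, |-14.94|) = 14.94 m
Sorted: E (4.73 m) < G (8.42 m) < C (10.27 m) < H (12.06 m) < …

E, G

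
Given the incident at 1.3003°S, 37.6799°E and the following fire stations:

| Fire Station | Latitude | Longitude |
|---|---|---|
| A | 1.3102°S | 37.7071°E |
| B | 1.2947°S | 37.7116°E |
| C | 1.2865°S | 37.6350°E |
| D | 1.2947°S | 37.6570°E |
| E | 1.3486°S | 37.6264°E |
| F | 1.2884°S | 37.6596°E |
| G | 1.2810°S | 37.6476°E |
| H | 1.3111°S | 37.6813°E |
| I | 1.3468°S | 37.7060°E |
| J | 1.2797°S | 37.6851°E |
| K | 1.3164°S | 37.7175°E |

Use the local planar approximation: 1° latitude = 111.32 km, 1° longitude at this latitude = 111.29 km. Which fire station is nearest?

Distances from 1.3003°S, 37.6799°E:
A: √((-0.0099·111.32)² + (0.0272·111.29)²) = √(1.214554 + 9.163262) = 3.2215 km
B: √((0.0056·111.32)² + (0.0317·111.29)²) = √(0.388618 + 12.446029) = 3.5825 km
C: √((0.0138·111.32)² + (-0.0449·111.29)²) = √(2.359960 + 24.969219) = 5.2277 km
D: √((0.0056·111.32)² + (-0.0229·111.29)²) = √(0.388618 + 6.495061) = 2.6237 km
E: √((-0.0483·111.32)² + (-0.0535·111.29)²) = √(28.909505 + 35.450295) = 8.0225 km
F: √((0.0119·111.32)² + (-0.0203·111.29)²) = √(1.754851 + 5.103926) = 2.6189 km
G: √((0.0193·111.32)² + (-0.0323·111.29)²) = √(4.615949 + 12.921631) = 4.1878 km
H: √((-0.0108·111.32)² + (0.0014·111.29)²) = √(1.445419 + 0.024276) = 1.2123 km
I: √((-0.0465·111.32)² + (0.0261·111.29)²) = √(26.794910 + 8.437102) = 5.9357 km
J: √((0.0206·111.32)² + (0.0052·111.29)²) = √(5.258730 + 0.334903) = 2.3651 km
K: √((-0.0161·111.32)² + (0.0376·111.29)²) = √(3.212167 + 17.510074) = 4.5522 km
Minimum: H at 1.2123 km.

H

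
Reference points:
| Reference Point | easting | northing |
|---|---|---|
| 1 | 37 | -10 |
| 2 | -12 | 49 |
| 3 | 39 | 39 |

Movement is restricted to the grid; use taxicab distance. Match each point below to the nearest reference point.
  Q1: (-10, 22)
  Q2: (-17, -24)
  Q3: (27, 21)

Q1→2; Q2→1; Q3→3

Q1 at (-10, 22):
  1: 79
  2: 29
  3: 66
  → nearest: 2 (29)
Q2 at (-17, -24):
  1: 68
  2: 78
  3: 119
  → nearest: 1 (68)
Q3 at (27, 21):
  1: 41
  2: 67
  3: 30
  → nearest: 3 (30)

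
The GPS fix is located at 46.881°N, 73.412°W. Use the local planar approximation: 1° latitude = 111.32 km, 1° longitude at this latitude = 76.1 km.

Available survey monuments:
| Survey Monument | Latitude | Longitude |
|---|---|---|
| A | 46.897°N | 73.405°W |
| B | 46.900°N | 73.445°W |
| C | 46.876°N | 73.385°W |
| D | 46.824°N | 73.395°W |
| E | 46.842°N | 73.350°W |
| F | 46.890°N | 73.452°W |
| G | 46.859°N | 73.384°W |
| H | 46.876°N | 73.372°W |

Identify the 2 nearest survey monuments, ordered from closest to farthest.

A, C

Distances from 46.881°N, 73.412°W:
A: √((0.016·111.32)² + (0.007·76.1)²) = √(3.17239 + 0.28377) = 1.859 km
B: √((0.019·111.32)² + (-0.033·76.1)²) = √(4.47356 + 6.30663) = 3.283 km
C: √((-0.005·111.32)² + (0.027·76.1)²) = √(0.30980 + 4.22179) = 2.129 km
D: √((-0.057·111.32)² + (0.017·76.1)²) = √(40.26207 + 1.67366) = 6.476 km
E: √((-0.039·111.32)² + (0.062·76.1)²) = √(18.84845 + 22.26141) = 6.412 km
F: √((0.009·111.32)² + (-0.040·76.1)²) = √(1.00376 + 9.26594) = 3.205 km
G: √((-0.022·111.32)² + (0.028·76.1)²) = √(5.99780 + 4.54031) = 3.246 km
H: √((-0.005·111.32)² + (0.040·76.1)²) = √(0.30980 + 9.26594) = 3.094 km
Sorted: A (1.859 km) < C (2.129 km) < H (3.094 km) < F (3.205 km) < …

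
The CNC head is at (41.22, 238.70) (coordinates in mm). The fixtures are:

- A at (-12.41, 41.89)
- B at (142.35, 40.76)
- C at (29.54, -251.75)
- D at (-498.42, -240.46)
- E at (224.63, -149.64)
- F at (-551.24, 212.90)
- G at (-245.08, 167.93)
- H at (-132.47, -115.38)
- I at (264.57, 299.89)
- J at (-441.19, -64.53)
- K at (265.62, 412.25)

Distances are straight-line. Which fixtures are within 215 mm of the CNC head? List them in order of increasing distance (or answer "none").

A

Distances from (41.22, 238.70):
A: 203.99 mm
B: 222.28 mm
C: 490.59 mm
D: 721.67 mm
E: 429.47 mm
F: 593.02 mm
G: 294.92 mm
H: 394.39 mm
I: 231.58 mm
J: 569.80 mm
K: 283.68 mm
Threshold 215 mm: A (203.99 mm) is within range.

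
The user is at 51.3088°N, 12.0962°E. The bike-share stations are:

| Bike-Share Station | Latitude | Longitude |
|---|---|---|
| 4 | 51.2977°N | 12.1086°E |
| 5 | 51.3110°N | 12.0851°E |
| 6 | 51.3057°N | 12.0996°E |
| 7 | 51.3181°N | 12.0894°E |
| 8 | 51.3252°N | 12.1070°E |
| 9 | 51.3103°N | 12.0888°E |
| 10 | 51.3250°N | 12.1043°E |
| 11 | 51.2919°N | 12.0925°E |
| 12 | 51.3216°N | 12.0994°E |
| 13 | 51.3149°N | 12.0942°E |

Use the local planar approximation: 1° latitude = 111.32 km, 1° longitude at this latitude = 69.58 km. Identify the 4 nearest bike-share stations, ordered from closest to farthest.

6, 9, 13, 5

Distances from 51.3088°N, 12.0962°E:
4: √((-0.0111·111.32)² + (0.0124·69.58)²) = √(1.526836 + 0.744410) = 1.5071 km
5: √((0.0022·111.32)² + (-0.0111·69.58)²) = √(0.059978 + 0.596506) = 0.8102 km
6: √((-0.0031·111.32)² + (0.0034·69.58)²) = √(0.119088 + 0.055966) = 0.4184 km
7: √((0.0093·111.32)² + (-0.0068·69.58)²) = √(1.071796 + 0.223865) = 1.1383 km
8: √((0.0164·111.32)² + (0.0108·69.58)²) = √(3.332991 + 0.564698) = 1.9743 km
9: √((0.0015·111.32)² + (-0.0074·69.58)²) = √(0.027882 + 0.265114) = 0.5413 km
10: √((0.0162·111.32)² + (0.0081·69.58)²) = √(3.252194 + 0.317643) = 1.8894 km
11: √((-0.0169·111.32)² + (-0.0037·69.58)²) = √(3.539320 + 0.066278) = 1.8988 km
12: √((0.0128·111.32)² + (0.0032·69.58)²) = √(2.030329 + 0.049576) = 1.4422 km
13: √((0.0061·111.32)² + (-0.0020·69.58)²) = √(0.461112 + 0.019366) = 0.6932 km
Sorted: 6 (0.4184 km) < 9 (0.5413 km) < 13 (0.6932 km) < 5 (0.8102 km) < 7 (1.1383 km) < 12 (1.4422 km) < …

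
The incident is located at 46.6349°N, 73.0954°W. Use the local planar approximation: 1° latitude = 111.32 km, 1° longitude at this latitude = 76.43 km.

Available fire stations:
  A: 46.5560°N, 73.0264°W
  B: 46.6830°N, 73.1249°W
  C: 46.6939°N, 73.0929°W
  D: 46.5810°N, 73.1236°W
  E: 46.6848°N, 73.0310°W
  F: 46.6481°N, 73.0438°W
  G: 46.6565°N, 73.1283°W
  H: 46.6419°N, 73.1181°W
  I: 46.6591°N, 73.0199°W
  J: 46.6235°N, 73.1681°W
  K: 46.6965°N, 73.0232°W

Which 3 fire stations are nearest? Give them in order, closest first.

H, G, F

Distances from 46.6349°N, 73.0954°W:
A: 10.2448 km
B: 5.8098 km
C: 6.5707 km
D: 6.3755 km
E: 7.4218 km
F: 4.2086 km
G: 3.4792 km
H: 1.9019 km
I: 6.3683 km
J: 5.6995 km
K: 8.8019 km
Sorted: H (1.9019 km) < G (3.4792 km) < F (4.2086 km) < J (5.6995 km) < B (5.8098 km) < …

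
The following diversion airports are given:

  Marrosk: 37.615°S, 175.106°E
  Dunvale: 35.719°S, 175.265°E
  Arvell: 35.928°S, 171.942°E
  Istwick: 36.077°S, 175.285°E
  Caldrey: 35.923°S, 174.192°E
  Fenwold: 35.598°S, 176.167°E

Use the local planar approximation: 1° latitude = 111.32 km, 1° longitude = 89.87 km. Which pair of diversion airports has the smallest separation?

Dunvale and Istwick

Pairwise distances:
Dunvale–Istwick: 39.893 km
Dunvale–Fenwold: 82.174 km
Istwick–Fenwold: 95.531 km
Dunvale–Caldrey: 99.068 km
Istwick–Caldrey: 99.713 km
Marrosk–Istwick: 171.964 km
Caldrey–Fenwold: 181.143 km
Arvell–Caldrey: 202.208 km
Marrosk–Caldrey: 205.485 km
Marrosk–Dunvale: 211.546 km
Marrosk–Fenwold: 243.940 km
Dunvale–Arvell: 299.543 km
Arvell–Istwick: 300.893 km
Marrosk–Arvell: 340.767 km
Arvell–Fenwold: 381.474 km
Closest pair: Dunvale–Istwick at 39.893 km.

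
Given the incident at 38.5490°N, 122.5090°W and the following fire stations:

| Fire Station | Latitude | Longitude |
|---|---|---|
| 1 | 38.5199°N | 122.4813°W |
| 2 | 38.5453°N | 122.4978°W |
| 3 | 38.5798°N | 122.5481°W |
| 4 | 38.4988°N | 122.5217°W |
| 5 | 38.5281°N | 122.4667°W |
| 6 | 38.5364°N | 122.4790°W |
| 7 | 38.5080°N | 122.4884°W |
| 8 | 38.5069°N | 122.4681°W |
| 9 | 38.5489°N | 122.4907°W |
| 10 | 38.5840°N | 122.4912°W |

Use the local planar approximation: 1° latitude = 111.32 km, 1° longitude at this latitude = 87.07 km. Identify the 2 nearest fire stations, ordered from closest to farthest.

Distances from 38.5490°N, 122.5090°W:
1: 4.0387 km
2: 1.0586 km
3: 4.8318 km
4: 5.6966 km
5: 4.3564 km
6: 2.9649 km
7: 4.9039 km
8: 5.8861 km
9: 1.5934 km
10: 4.1931 km
Sorted: 2 (1.0586 km) < 9 (1.5934 km) < 6 (2.9649 km) < 1 (4.0387 km) < …

2, 9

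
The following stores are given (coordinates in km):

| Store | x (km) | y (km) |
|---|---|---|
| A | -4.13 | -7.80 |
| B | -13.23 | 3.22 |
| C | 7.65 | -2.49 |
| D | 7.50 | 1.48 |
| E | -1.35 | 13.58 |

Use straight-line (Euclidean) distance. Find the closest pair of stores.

Pairwise distances:
A–B: √((-9.10)² + (11.02)²) = √(82.8100 + 121.4404) = 14.29 km
A–C: √((11.78)² + (5.31)²) = √(138.7684 + 28.1961) = 12.92 km
A–D: √((11.63)² + (9.28)²) = √(135.2569 + 86.1184) = 14.88 km
A–E: √((2.78)² + (21.38)²) = √(7.7284 + 457.1044) = 21.56 km
B–C: √((20.88)² + (-5.71)²) = √(435.9744 + 32.6041) = 21.65 km
B–D: √((20.73)² + (-1.74)²) = √(429.7329 + 3.0276) = 20.80 km
B–E: √((11.88)² + (10.36)²) = √(141.1344 + 107.3296) = 15.76 km
C–D: √((-0.15)² + (3.97)²) = √(0.0225 + 15.7609) = 3.97 km
C–E: √((-9.00)² + (16.07)²) = √(81.0000 + 258.2449) = 18.42 km
D–E: √((-8.85)² + (12.10)²) = √(78.3225 + 146.4100) = 14.99 km
Closest pair: C–D at 3.97 km.

C and D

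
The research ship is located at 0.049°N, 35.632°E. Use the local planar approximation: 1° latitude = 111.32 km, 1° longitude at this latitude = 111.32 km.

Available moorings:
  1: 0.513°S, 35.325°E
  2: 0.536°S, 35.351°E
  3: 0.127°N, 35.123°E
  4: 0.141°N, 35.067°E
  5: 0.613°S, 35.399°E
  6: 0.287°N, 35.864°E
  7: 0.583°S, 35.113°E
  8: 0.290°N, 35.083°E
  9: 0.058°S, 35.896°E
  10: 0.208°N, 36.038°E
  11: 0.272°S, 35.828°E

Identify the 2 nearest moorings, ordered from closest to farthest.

Distances from 0.049°N, 35.632°E:
1: √((-0.562·111.32)² + (-0.307·111.32)²) = √(3913.98382 + 1167.94703) = 71.288 km
2: √((-0.585·111.32)² + (-0.281·111.32)²) = √(4240.90093 + 978.49596) = 72.245 km
3: √((0.078·111.32)² + (-0.509·111.32)²) = √(75.39379 + 3210.56865) = 57.323 km
4: √((0.092·111.32)² + (-0.565·111.32)²) = √(104.88709 + 3955.88166) = 63.724 km
5: √((-0.662·111.32)² + (-0.233·111.32)²) = √(5430.78205 + 672.75702) = 78.125 km
6: √((0.238·111.32)² + (0.232·111.32)²) = √(701.94051 + 666.99467) = 36.999 km
7: √((-0.632·111.32)² + (-0.519·111.32)²) = √(4949.71909 + 3337.95987) = 91.037 km
8: √((0.241·111.32)² + (-0.549·111.32)²) = √(719.74802 + 3735.00411) = 66.744 km
9: √((-0.107·111.32)² + (0.264·111.32)²) = √(141.87764 + 863.68276) = 31.711 km
10: √((0.159·111.32)² + (0.406·111.32)²) = √(313.28575 + 2042.67118) = 48.538 km
11: √((-0.321·111.32)² + (0.196·111.32)²) = √(1276.89875 + 476.05654) = 41.868 km
Sorted: 9 (31.711 km) < 6 (36.999 km) < 11 (41.868 km) < 10 (48.538 km) < …

9, 6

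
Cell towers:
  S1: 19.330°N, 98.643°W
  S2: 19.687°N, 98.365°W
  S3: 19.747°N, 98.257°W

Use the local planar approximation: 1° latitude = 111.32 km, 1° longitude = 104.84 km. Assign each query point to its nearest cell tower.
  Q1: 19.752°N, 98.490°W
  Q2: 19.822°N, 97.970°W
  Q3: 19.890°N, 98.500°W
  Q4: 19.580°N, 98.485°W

Q1 at 19.752°N, 98.490°W:
  S1: √((-0.422·111.32)² + (-0.153·104.84)²) = √(2206.84229 + 257.29828) = 49.640 km
  S2: √((-0.065·111.32)² + (0.125·104.84)²) = √(52.35680 + 171.74103) = 14.970 km
  S3: √((-0.005·111.32)² + (0.233·104.84)²) = √(0.30980 + 596.71350) = 24.434 km
  → nearest: S2 (14.970 km)
Q2 at 19.822°N, 97.970°W:
  S1: √((-0.492·111.32)² + (-0.673·104.84)²) = √(2999.69156 + 4978.33541) = 89.320 km
  S2: √((-0.135·111.32)² + (-0.395·104.84)²) = √(225.84680 + 1714.93718) = 44.054 km
  S3: √((-0.075·111.32)² + (-0.287·104.84)²) = √(69.70580 + 905.35274) = 31.226 km
  → nearest: S3 (31.226 km)
Q3 at 19.890°N, 98.500°W:
  S1: √((-0.560·111.32)² + (-0.143·104.84)²) = √(3886.17586 + 224.76366) = 64.117 km
  S2: √((-0.203·111.32)² + (0.135·104.84)²) = √(510.66780 + 200.31873) = 26.664 km
  S3: √((-0.143·111.32)² + (0.243·104.84)²) = √(253.40692 + 649.03269) = 30.041 km
  → nearest: S2 (26.664 km)
Q4 at 19.580°N, 98.485°W:
  S1: √((-0.250·111.32)² + (-0.158·104.84)²) = √(774.50890 + 274.38995) = 32.387 km
  S2: √((0.107·111.32)² + (0.120·104.84)²) = √(141.87764 + 158.27653) = 17.325 km
  S3: √((0.167·111.32)² + (0.228·104.84)²) = √(345.60446 + 571.37827) = 30.282 km
  → nearest: S2 (17.325 km)

Q1→S2; Q2→S3; Q3→S2; Q4→S2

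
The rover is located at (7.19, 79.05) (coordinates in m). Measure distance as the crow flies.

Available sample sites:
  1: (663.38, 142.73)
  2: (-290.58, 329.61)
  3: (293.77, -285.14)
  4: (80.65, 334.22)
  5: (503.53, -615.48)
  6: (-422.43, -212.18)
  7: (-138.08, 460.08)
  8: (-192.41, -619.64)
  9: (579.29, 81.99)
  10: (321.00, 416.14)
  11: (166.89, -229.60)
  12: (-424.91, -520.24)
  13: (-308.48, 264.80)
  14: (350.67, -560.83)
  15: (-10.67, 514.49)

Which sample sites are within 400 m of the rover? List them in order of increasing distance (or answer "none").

Distances from (7.19, 79.05):
1: 659.27 m
2: 389.16 m
3: 463.42 m
4: 265.53 m
5: 853.65 m
6: 519.03 m
7: 407.78 m
8: 726.64 m
9: 572.11 m
10: 460.55 m
11: 347.52 m
12: 738.82 m
13: 366.27 m
14: 726.24 m
15: 435.81 m
Threshold 400 m: 4 (265.53 m), 11 (347.52 m), 13 (366.27 m), 2 (389.16 m) are within range.

4, 11, 13, 2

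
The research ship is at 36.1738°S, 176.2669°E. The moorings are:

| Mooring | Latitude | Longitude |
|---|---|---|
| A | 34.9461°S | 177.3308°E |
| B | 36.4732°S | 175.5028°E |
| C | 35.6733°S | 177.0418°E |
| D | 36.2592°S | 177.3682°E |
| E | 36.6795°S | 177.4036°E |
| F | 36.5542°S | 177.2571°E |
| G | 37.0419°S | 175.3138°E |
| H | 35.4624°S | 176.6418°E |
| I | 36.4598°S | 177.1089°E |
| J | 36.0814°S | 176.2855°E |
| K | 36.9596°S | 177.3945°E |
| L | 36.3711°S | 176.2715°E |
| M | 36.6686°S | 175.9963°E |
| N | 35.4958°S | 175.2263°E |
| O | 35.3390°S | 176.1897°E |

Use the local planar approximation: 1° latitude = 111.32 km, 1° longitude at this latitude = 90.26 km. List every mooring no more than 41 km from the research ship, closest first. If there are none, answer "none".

J, L

Distances from 36.1738°S, 176.2669°E:
A: √((1.2277·111.32)² + (1.0639·90.26)²) = √(18678.023050 + 9221.302651) = 167.0309 km
B: √((-0.2994·111.32)² + (-0.7641·90.26)²) = √(1110.836106 + 4756.538953) = 76.5988 km
C: √((0.5005·111.32)² + (0.7749·90.26)²) = √(3104.234769 + 4891.949669) = 89.4214 km
D: √((-0.0854·111.32)² + (1.1013·90.26)²) = √(90.377877 + 9881.023606) = 99.8569 km
E: √((-0.5057·111.32)² + (1.1367·90.26)²) = √(3169.073432 + 10526.460821) = 117.0279 km
F: √((-0.3804·111.32)² + (0.9902·90.26)²) = √(1793.194557 + 7987.971420) = 98.8998 km
G: √((-0.8681·111.32)² + (-0.9531·90.26)²) = √(9338.688895 + 7400.611351) = 129.3804 km
H: √((0.7114·111.32)² + (0.3749·90.26)²) = √(6271.538852 + 1145.042323) = 86.1196 km
I: √((-0.2860·111.32)² + (0.8420·90.26)²) = √(1013.627680 + 5775.835841) = 82.3982 km
J: √((0.0924·111.32)² + (0.0186·90.26)²) = √(105.801138 + 2.818490) = 10.4221 km
K: √((-0.7858·111.32)² + (1.1276·90.26)²) = √(7651.920412 + 10358.593555) = 134.2033 km
L: √((-0.1973·111.32)² + (0.0046·90.26)²) = √(482.392521 + 0.172388) = 21.9674 km
M: √((-0.4948·111.32)² + (-0.2706·90.26)²) = √(3033.931543 + 596.549166) = 60.2535 km
N: √((0.6780·111.32)² + (-1.0406·90.26)²) = √(5696.469587 + 8821.822220) = 120.4919 km
O: √((0.8348·111.32)² + (-0.0772·90.26)²) = √(8635.973005 + 48.554027) = 93.1908 km
Threshold 41 km: J (10.4221 km), L (21.9674 km) are within range.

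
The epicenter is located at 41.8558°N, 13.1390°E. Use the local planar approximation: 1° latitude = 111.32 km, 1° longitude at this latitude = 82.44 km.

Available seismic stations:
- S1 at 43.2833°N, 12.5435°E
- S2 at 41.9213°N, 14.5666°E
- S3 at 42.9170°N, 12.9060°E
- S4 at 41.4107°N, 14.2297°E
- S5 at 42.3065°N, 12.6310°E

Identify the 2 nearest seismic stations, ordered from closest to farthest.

Distances from 41.8558°N, 13.1390°E:
S1: 166.3198 km
S2: 117.9170 km
S3: 119.6843 km
S4: 102.6654 km
S5: 65.3538 km
Sorted: S5 (65.3538 km) < S4 (102.6654 km) < S2 (117.9170 km) < S3 (119.6843 km) < …

S5, S4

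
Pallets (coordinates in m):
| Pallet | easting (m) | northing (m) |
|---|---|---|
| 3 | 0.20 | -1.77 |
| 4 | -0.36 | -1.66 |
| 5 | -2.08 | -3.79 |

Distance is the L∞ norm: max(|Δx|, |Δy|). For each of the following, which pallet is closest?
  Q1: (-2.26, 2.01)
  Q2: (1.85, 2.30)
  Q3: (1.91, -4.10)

Q1 at (-2.26, 2.01):
  3: max(|2.46|, |-3.78|) = 3.78 m
  4: max(|1.90|, |-3.67|) = 3.67 m
  5: max(|0.18|, |-5.80|) = 5.80 m
  → nearest: 4 (3.67 m)
Q2 at (1.85, 2.30):
  3: max(|-1.65|, |-4.07|) = 4.07 m
  4: max(|-2.21|, |-3.96|) = 3.96 m
  5: max(|-3.93|, |-6.09|) = 6.09 m
  → nearest: 4 (3.96 m)
Q3 at (1.91, -4.10):
  3: max(|-1.71|, |2.33|) = 2.33 m
  4: max(|-2.27|, |2.44|) = 2.44 m
  5: max(|-3.99|, |0.31|) = 3.99 m
  → nearest: 3 (2.33 m)

Q1→4; Q2→4; Q3→3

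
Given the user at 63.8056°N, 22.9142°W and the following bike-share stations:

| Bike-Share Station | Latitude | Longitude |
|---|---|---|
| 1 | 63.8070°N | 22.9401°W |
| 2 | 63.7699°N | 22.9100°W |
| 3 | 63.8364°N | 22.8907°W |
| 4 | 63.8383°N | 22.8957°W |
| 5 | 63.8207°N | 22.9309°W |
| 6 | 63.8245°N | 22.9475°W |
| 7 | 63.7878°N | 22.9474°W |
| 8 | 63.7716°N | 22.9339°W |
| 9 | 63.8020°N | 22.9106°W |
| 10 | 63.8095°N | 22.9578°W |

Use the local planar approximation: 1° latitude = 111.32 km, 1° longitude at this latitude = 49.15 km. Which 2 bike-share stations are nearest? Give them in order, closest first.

9, 1

Distances from 63.8056°N, 22.9142°W:
1: 1.2825 km
2: 3.9795 km
3: 3.6180 km
4: 3.7520 km
5: 1.8706 km
6: 2.6656 km
7: 2.5669 km
8: 3.9068 km
9: 0.4381 km
10: 2.1865 km
Sorted: 9 (0.4381 km) < 1 (1.2825 km) < 5 (1.8706 km) < 10 (2.1865 km) < …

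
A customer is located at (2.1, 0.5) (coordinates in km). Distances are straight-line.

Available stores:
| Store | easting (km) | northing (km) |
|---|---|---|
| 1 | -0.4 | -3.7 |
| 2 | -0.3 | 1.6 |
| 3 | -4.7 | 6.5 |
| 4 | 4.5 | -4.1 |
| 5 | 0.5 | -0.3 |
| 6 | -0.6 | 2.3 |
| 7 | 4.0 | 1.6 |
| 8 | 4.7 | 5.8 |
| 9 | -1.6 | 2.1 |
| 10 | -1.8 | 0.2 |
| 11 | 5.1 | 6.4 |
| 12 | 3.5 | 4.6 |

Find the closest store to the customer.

Distances from (2.1, 0.5):
1: 4.9 km
2: 2.6 km
3: 9.1 km
4: 5.2 km
5: 1.8 km
6: 3.2 km
7: 2.2 km
8: 5.9 km
9: 4.0 km
10: 3.9 km
11: 6.6 km
12: 4.3 km
Minimum: 5 at 1.8 km.

5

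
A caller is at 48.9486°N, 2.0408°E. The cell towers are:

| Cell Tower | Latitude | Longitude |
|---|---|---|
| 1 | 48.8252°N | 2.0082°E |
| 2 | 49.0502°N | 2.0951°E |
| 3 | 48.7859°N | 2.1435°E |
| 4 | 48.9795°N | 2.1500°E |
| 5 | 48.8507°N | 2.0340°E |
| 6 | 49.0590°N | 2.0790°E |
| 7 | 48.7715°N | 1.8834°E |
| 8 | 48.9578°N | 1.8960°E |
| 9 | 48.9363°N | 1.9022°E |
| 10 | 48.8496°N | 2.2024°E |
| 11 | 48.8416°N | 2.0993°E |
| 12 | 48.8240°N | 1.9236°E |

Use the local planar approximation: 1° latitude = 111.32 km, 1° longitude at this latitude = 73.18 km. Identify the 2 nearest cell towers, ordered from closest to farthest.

4, 9

Distances from 48.9486°N, 2.0408°E:
1: 13.9425 km
2: 11.9879 km
3: 19.6092 km
4: 8.7001 km
5: 10.9096 km
6: 12.6037 km
7: 22.8331 km
8: 10.6458 km
9: 10.2348 km
10: 16.1650 km
11: 12.6572 km
12: 16.3080 km
Sorted: 4 (8.7001 km) < 9 (10.2348 km) < 8 (10.6458 km) < 5 (10.9096 km) < …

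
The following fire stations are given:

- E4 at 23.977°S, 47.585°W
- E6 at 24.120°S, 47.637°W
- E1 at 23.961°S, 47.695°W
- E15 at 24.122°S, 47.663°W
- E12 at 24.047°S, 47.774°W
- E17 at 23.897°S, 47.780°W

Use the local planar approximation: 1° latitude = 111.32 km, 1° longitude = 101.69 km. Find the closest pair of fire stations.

E6 and E15

Pairwise distances:
E4–E6: √((-0.143·111.32)² + (-0.052·101.69)²) = √(253.40692 + 27.96167) = 16.774 km
E4–E1: √((0.016·111.32)² + (-0.110·101.69)²) = √(3.17239 + 125.12436) = 11.327 km
E4–E15: √((-0.145·111.32)² + (-0.078·101.69)²) = √(260.54479 + 62.91377) = 17.985 km
E4–E12: √((-0.070·111.32)² + (-0.189·101.69)²) = √(60.72150 + 369.38572) = 20.739 km
E4–E17: √((0.080·111.32)² + (-0.195·101.69)²) = √(79.30971 + 393.21105) = 21.738 km
E6–E1: √((0.159·111.32)² + (-0.058·101.69)²) = √(313.28575 + 34.78664) = 18.657 km
E6–E15: √((-0.002·111.32)² + (-0.026·101.69)²) = √(0.04957 + 6.99042) = 2.653 km
E6–E12: √((0.073·111.32)² + (-0.137·101.69)²) = √(66.03773 + 194.08753) = 16.128 km
E6–E17: √((0.223·111.32)² + (-0.143·101.69)²) = √(616.24885 + 211.46017) = 28.770 km
E1–E15: √((-0.161·111.32)² + (0.032·101.69)²) = √(321.21672 + 10.58904) = 18.216 km
E1–E12: √((-0.086·111.32)² + (-0.079·101.69)²) = √(91.65229 + 64.53728) = 12.498 km
E1–E17: √((0.064·111.32)² + (-0.085·101.69)²) = √(50.75822 + 74.71269) = 11.201 km
E15–E12: √((0.075·111.32)² + (-0.111·101.69)²) = √(69.70580 + 127.40969) = 14.040 km
E15–E17: √((0.225·111.32)² + (-0.117·101.69)²) = √(627.35221 + 141.55598) = 27.729 km
E12–E17: √((0.150·111.32)² + (-0.006·101.69)²) = √(278.82320 + 0.37227) = 16.709 km
Closest pair: E6–E15 at 2.653 km.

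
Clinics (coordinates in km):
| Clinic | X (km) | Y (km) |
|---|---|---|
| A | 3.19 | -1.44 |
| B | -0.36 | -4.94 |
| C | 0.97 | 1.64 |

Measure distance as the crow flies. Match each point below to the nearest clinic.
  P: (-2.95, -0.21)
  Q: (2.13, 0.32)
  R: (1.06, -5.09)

P at (-2.95, -0.21):
  A: 6.26 km
  B: 5.39 km
  C: 4.33 km
  → nearest: C (4.33 km)
Q at (2.13, 0.32):
  A: 2.05 km
  B: 5.82 km
  C: 1.76 km
  → nearest: C (1.76 km)
R at (1.06, -5.09):
  A: 4.23 km
  B: 1.43 km
  C: 6.73 km
  → nearest: B (1.43 km)

P→C; Q→C; R→B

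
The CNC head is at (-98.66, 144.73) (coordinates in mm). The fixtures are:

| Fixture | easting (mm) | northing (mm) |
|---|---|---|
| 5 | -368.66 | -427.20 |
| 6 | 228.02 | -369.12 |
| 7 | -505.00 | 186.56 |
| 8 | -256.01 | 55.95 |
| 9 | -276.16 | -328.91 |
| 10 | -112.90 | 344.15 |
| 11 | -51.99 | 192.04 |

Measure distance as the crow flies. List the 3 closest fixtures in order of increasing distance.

Distances from (-98.66, 144.73):
5: √((-270.00)² + (-571.93)²) = √(72900.0000 + 327103.9249) = 632.46 mm
6: √((326.68)² + (-513.85)²) = √(106719.8224 + 264041.8225) = 608.90 mm
7: √((-406.34)² + (41.83)²) = √(165112.1956 + 1749.7489) = 408.49 mm
8: √((-157.35)² + (-88.78)²) = √(24759.0225 + 7881.8884) = 180.67 mm
9: √((-177.50)² + (-473.64)²) = √(31506.2500 + 224334.8496) = 505.81 mm
10: √((-14.24)² + (199.42)²) = √(202.7776 + 39768.3364) = 199.93 mm
11: √((46.67)² + (47.31)²) = √(2178.0889 + 2238.2361) = 66.46 mm
Sorted: 11 (66.46 mm) < 8 (180.67 mm) < 10 (199.93 mm) < 7 (408.49 mm) < 9 (505.81 mm) < …

11, 8, 10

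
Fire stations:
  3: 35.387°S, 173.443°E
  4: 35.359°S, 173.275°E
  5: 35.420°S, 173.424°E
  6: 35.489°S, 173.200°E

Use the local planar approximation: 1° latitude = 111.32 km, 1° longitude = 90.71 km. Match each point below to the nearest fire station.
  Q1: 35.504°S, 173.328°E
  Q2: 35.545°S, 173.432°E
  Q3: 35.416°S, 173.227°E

Q1→6; Q2→5; Q3→4

Q1 at 35.504°S, 173.328°E:
  3: √((0.117·111.32)² + (0.115·90.71)²) = √(169.63604 + 108.81932) = 16.687 km
  4: √((0.145·111.32)² + (-0.053·90.71)²) = √(260.54479 + 23.11331) = 16.842 km
  5: √((0.084·111.32)² + (0.096·90.71)²) = √(87.43896 + 75.83205) = 12.778 km
  6: √((0.015·111.32)² + (-0.128·90.71)²) = √(2.78823 + 134.81253) = 11.730 km
  → nearest: 6 (11.730 km)
Q2 at 35.545°S, 173.432°E:
  3: √((0.158·111.32)² + (0.011·90.71)²) = √(309.35744 + 0.99562) = 17.617 km
  4: √((0.186·111.32)² + (-0.157·90.71)²) = √(428.71856 + 202.81947) = 25.130 km
  5: √((0.125·111.32)² + (-0.008·90.71)²) = √(193.62722 + 0.52661) = 13.934 km
  6: √((0.056·111.32)² + (-0.232·90.71)²) = √(38.86176 + 442.88024) = 21.949 km
  → nearest: 5 (13.934 km)
Q3 at 35.416°S, 173.227°E:
  3: √((0.029·111.32)² + (0.216·90.71)²) = √(10.42179 + 383.89976) = 19.858 km
  4: √((0.057·111.32)² + (0.048·90.71)²) = √(40.26207 + 18.95801) = 7.695 km
  5: √((-0.004·111.32)² + (0.197·90.71)²) = √(0.19827 + 319.33225) = 17.875 km
  6: √((-0.073·111.32)² + (-0.027·90.71)²) = √(66.03773 + 5.99843) = 8.487 km
  → nearest: 4 (7.695 km)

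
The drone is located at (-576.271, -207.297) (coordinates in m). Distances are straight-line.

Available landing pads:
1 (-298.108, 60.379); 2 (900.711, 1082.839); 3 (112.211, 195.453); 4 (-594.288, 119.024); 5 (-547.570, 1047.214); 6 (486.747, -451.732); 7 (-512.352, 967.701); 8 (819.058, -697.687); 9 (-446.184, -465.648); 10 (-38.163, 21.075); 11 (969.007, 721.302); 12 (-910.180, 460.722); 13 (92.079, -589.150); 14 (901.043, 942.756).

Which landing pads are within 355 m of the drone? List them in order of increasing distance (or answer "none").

9, 4

Distances from (-576.271, -207.297):
1: 386.038 m
2: 1961.103 m
3: 797.631 m
4: 326.818 m
5: 1254.839 m
6: 1090.759 m
7: 1176.735 m
8: 1478.995 m
9: 289.254 m
10: 584.563 m
11: 1802.826 m
12: 746.823 m
13: 769.742 m
14: 1872.186 m
Threshold 355 m: 9 (289.254 m), 4 (326.818 m) are within range.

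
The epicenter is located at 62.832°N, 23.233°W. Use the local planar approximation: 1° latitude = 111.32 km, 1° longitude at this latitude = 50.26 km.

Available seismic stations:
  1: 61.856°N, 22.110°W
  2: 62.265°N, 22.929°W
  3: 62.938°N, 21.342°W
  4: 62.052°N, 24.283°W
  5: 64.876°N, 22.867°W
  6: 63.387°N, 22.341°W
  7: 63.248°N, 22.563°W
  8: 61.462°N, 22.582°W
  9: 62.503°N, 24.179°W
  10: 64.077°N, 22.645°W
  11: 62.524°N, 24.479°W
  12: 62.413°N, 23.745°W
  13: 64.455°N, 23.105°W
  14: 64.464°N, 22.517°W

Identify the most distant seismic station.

5

Distances from 62.832°N, 23.233°W:
1: √((-0.976·111.32)² + (1.123·50.26)²) = √(11804.45744 + 3185.69711) = 122.434 km
2: √((-0.567·111.32)² + (0.304·50.26)²) = √(3983.93747 + 233.44906) = 64.941 km
3: √((0.106·111.32)² + (1.891·50.26)²) = √(139.23811 + 9032.91714) = 95.771 km
4: √((-0.780·111.32)² + (-1.050·50.26)²) = √(7539.37944 + 2784.98953) = 101.609 km
5: √((2.044·111.32)² + (0.366·50.26)²) = √(51773.57785 + 338.38191) = 228.280 km
6: √((0.555·111.32)² + (0.892·50.26)²) = √(3817.08966 + 2009.90105) = 76.335 km
7: √((0.416·111.32)² + (0.670·50.26)²) = √(2144.53460 + 1133.95175) = 57.258 km
8: √((-1.370·111.32)² + (0.651·50.26)²) = √(23258.81207 + 1070.54997) = 155.979 km
9: √((-0.329·111.32)² + (-0.946·50.26)²) = √(1341.33789 + 2260.61831) = 60.016 km
10: √((1.245·111.32)² + (0.588·50.26)²) = √(19208.13052 + 873.37272) = 141.709 km
11: √((-0.308·111.32)² + (-1.246·50.26)²) = √(1175.56820 + 3921.76037) = 71.396 km
12: √((-0.419·111.32)² + (-0.512·50.26)²) = √(2175.57691 + 662.19346) = 53.271 km
13: √((1.623·111.32)² + (0.128·50.26)²) = √(32642.50167 + 41.38709) = 180.787 km
14: √((1.632·111.32)² + (0.716·50.26)²) = √(33005.52948 + 1295.00371) = 185.204 km
Maximum: 5 at 228.280 km.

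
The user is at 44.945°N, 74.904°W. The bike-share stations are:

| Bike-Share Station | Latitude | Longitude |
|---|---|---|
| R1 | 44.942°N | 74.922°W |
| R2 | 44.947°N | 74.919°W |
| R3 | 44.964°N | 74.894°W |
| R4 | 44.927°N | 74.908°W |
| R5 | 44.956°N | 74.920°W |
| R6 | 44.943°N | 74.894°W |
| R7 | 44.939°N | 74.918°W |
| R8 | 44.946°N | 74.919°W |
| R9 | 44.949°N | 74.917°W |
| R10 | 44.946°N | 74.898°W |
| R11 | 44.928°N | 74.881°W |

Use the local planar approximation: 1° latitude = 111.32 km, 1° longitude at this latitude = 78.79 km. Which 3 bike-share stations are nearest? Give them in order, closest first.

R10, R6, R9

Distances from 44.945°N, 74.904°W:
R1: √((-0.003·111.32)² + (-0.018·78.79)²) = √(0.11153 + 2.01135) = 1.457 km
R2: √((0.002·111.32)² + (-0.015·78.79)²) = √(0.04957 + 1.39677) = 1.203 km
R3: √((0.019·111.32)² + (0.010·78.79)²) = √(4.47356 + 0.62079) = 2.257 km
R4: √((-0.018·111.32)² + (-0.004·78.79)²) = √(4.01505 + 0.09933) = 2.028 km
R5: √((0.011·111.32)² + (-0.016·78.79)²) = √(1.49945 + 1.58921) = 1.757 km
R6: √((-0.002·111.32)² + (0.010·78.79)²) = √(0.04957 + 0.62079) = 0.819 km
R7: √((-0.006·111.32)² + (-0.014·78.79)²) = √(0.44612 + 1.21674) = 1.290 km
R8: √((0.001·111.32)² + (-0.015·78.79)²) = √(0.01239 + 1.39677) = 1.187 km
R9: √((0.004·111.32)² + (-0.013·78.79)²) = √(0.19827 + 1.04913) = 1.117 km
R10: √((0.001·111.32)² + (0.006·78.79)²) = √(0.01239 + 0.22348) = 0.486 km
R11: √((-0.017·111.32)² + (0.023·78.79)²) = √(3.58133 + 3.28396) = 2.620 km
Sorted: R10 (0.486 km) < R6 (0.819 km) < R9 (1.117 km) < R8 (1.187 km) < R2 (1.203 km) < …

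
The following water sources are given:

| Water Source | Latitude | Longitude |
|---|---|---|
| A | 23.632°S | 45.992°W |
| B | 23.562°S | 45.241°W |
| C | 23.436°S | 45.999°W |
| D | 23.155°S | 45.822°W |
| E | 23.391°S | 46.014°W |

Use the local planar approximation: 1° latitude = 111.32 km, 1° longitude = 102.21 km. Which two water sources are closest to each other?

C and E

Pairwise distances:
A–B: √((0.070·111.32)² + (0.751·102.21)²) = √(60.72150 + 5892.05308) = 77.154 km
A–C: √((0.196·111.32)² + (-0.007·102.21)²) = √(476.05654 + 0.51190) = 21.830 km
A–D: √((0.477·111.32)² + (0.170·102.21)²) = √(2819.57177 + 301.91495) = 55.870 km
A–E: √((0.241·111.32)² + (-0.022·102.21)²) = √(719.74802 + 5.05629) = 26.922 km
B–C: √((0.126·111.32)² + (-0.758·102.21)²) = √(196.73765 + 6002.40352) = 78.735 km
B–D: √((0.407·111.32)² + (-0.581·102.21)²) = √(2052.74600 + 3526.46064) = 74.694 km
B–E: √((0.171·111.32)² + (-0.773·102.21)²) = √(362.35864 + 6242.31621) = 81.269 km
C–D: √((0.281·111.32)² + (0.177·102.21)²) = √(978.49596 + 327.29043) = 36.136 km
C–E: √((0.045·111.32)² + (-0.015·102.21)²) = √(25.09409 + 2.35055) = 5.239 km
D–E: √((-0.236·111.32)² + (-0.192·102.21)²) = √(690.19276 + 385.11394) = 32.792 km
Closest pair: C–E at 5.239 km.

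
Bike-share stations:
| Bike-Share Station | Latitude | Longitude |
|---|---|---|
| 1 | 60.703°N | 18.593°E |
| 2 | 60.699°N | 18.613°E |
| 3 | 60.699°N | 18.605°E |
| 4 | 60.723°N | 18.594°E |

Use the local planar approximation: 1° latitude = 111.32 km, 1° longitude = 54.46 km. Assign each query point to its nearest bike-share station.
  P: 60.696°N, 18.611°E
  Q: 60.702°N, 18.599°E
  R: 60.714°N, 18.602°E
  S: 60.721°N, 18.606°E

P→2; Q→1; R→4; S→4

P at 60.696°N, 18.611°E:
  1: 1.252263 km
  2: 0.351273 km
  3: 0.467227 km
  4: 3.144998 km
  → nearest: 2 (0.351273 km)
Q at 60.702°N, 18.599°E:
  1: 0.345202 km
  2: 0.832373 km
  3: 0.467227 km
  4: 2.353525 km
  → nearest: 1 (0.345202 km)
R at 60.714°N, 18.602°E:
  1: 1.318972 km
  2: 1.774008 km
  3: 1.677774 km
  4: 1.092511 km
  → nearest: 4 (1.092511 km)
S at 60.721°N, 18.606°E:
  1: 2.125156 km
  2: 2.478533 km
  3: 2.449645 km
  4: 0.690403 km
  → nearest: 4 (0.690403 km)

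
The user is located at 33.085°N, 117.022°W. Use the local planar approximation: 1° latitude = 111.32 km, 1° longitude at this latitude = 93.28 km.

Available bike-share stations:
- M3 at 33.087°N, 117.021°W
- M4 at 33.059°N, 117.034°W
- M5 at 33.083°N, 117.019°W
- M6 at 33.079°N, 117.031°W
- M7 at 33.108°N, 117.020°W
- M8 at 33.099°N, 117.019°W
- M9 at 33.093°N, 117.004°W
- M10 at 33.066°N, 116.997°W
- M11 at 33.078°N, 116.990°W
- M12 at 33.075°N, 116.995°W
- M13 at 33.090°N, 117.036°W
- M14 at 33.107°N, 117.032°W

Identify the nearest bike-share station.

M3

Distances from 33.085°N, 117.022°W:
M3: √((0.002·111.32)² + (0.001·93.28)²) = √(0.04957 + 0.00870) = 0.241 km
M4: √((-0.026·111.32)² + (-0.012·93.28)²) = √(8.37709 + 1.25297) = 3.103 km
M5: √((-0.002·111.32)² + (0.003·93.28)²) = √(0.04957 + 0.07831) = 0.358 km
M6: √((-0.006·111.32)² + (-0.009·93.28)²) = √(0.44612 + 0.70479) = 1.073 km
M7: √((0.023·111.32)² + (0.002·93.28)²) = √(6.55544 + 0.03480) = 2.567 km
M8: √((0.014·111.32)² + (0.003·93.28)²) = √(2.42886 + 0.07831) = 1.583 km
M9: √((0.008·111.32)² + (0.018·93.28)²) = √(0.79310 + 2.81918) = 1.901 km
M10: √((-0.019·111.32)² + (0.025·93.28)²) = √(4.47356 + 5.43822) = 3.148 km
M11: √((-0.007·111.32)² + (0.032·93.28)²) = √(0.60721 + 8.90999) = 3.085 km
M12: √((-0.010·111.32)² + (0.027·93.28)²) = √(1.23921 + 6.34314) = 2.754 km
M13: √((0.005·111.32)² + (-0.014·93.28)²) = √(0.30980 + 1.70543) = 1.420 km
M14: √((0.022·111.32)² + (-0.010·93.28)²) = √(5.99780 + 0.87012) = 2.621 km
Minimum: M3 at 0.241 km.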